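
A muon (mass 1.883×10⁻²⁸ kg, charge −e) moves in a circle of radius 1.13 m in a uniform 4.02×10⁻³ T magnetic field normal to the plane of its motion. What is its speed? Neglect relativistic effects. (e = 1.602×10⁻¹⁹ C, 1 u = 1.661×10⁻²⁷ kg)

From |q|vB = mv²/r, v = |q|Br/m.
v = (1.602×10⁻¹⁹)(4.02×10⁻³)(1.13)/1.883×10⁻²⁸ ≈ 3.86×10⁶ m/s.

v ≈ 3.86×10⁶ m/s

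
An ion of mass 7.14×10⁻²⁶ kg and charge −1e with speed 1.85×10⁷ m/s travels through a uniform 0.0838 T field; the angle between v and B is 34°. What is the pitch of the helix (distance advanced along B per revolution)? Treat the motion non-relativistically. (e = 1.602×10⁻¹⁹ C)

v∥ = v cosθ = 1.85×10⁷·cos34° ≈ 1.534×10⁷ m/s.
T = 2πm/(|q|B) = 2π(7.14×10⁻²⁶)/((1.602×10⁻¹⁹)(0.0838)) ≈ 3.342×10⁻⁵ s.
pitch = v∥ T = (1.534×10⁷)(3.342×10⁻⁵) ≈ 513 m.

p ≈ 513 m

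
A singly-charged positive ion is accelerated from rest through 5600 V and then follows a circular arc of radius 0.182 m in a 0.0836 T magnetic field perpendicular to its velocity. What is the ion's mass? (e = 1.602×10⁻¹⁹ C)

Combine |q|V = ½mv² and r = mv/(|q|B): eliminate v to get m = qB²r²/(2V).
m = (1.602×10⁻¹⁹)(0.0836)²(0.182)²/(2·5600) ≈ 3.31×10⁻²⁷ kg.

m ≈ 3.31×10⁻²⁷ kg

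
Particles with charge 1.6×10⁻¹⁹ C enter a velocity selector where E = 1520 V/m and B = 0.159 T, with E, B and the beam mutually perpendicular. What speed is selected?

v = 9560 m/s

For undeflected motion the electric and magnetic forces balance: qE = qvB.
v = E/B = 1520/0.159 = 9560 m/s.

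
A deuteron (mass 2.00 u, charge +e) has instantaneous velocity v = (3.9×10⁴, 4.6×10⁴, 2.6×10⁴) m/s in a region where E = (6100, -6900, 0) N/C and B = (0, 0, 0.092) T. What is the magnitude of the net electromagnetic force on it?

|F| ≈ 2.36×10⁻¹⁵ N

v×B = (4230, -3590, 0) N/C.
E + v×B = (1.03×10⁴, -1.05×10⁴, 0) N/C.
F = q(E + v×B) = (1.602×10⁻¹⁹ C)·(1.03×10⁴, -1.05×10⁴, 0) = (1.66×10⁻¹⁵, -1.68×10⁻¹⁵, 0) N.
|F| = 2.36×10⁻¹⁵ N.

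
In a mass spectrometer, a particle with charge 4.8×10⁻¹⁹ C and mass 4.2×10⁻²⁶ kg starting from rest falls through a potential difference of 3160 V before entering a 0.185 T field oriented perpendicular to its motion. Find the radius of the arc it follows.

r ≈ 0.127 m

Acceleration: |q|V = ½mv² ⇒ v = √(2|q|V/m) = √(2·4.8×10⁻¹⁹·3160/4.2×10⁻²⁶) ≈ 2.688×10⁵ m/s.
In the field: r = mv/(|q|B) = (4.2×10⁻²⁶)(2.688×10⁵)/((4.8×10⁻¹⁹)(0.185)) ≈ 0.127 m.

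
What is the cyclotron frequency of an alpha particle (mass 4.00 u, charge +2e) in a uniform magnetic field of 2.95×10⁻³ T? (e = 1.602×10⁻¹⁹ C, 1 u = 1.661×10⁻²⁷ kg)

f ≈ 2.26×10⁴ Hz

f = |q|B/(2πm).
f = (3.204×10⁻¹⁹)(2.95×10⁻³)/(2π·6.644×10⁻²⁷) ≈ 2.26×10⁴ Hz.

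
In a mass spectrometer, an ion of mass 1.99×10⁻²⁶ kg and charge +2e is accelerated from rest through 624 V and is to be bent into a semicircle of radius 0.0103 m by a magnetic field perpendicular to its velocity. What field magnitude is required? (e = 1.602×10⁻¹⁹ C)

B ≈ 0.855 T

v = √(2|q|V/m) = √(2·3.204×10⁻¹⁹·624/1.99×10⁻²⁶) ≈ 1.418×10⁵ m/s.
B = mv/(|q|r) = (1.99×10⁻²⁶)(1.418×10⁵)/((3.204×10⁻¹⁹)(0.0103)) ≈ 0.855 T.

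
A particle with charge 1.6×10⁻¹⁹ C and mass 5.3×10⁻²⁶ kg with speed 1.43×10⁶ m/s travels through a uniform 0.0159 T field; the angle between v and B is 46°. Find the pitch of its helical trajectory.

p ≈ 130 m

v∥ = v cosθ = 1.43×10⁶·cos46° ≈ 9.934×10⁵ m/s.
T = 2πm/(|q|B) = 2π(5.3×10⁻²⁶)/((1.6×10⁻¹⁹)(0.0159)) ≈ 1.309×10⁻⁴ s.
pitch = v∥ T = (9.934×10⁵)(1.309×10⁻⁴) ≈ 130 m.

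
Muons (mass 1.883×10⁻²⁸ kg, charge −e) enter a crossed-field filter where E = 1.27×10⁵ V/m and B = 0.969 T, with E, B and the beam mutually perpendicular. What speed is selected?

Straight-line motion ⇒ electric and magnetic forces cancel, so E = vB.
v = E/B = 1.27×10⁵/0.969 = 1.31×10⁵ m/s.
The result is independent of the particle's charge and mass.

v = 1.31×10⁵ m/s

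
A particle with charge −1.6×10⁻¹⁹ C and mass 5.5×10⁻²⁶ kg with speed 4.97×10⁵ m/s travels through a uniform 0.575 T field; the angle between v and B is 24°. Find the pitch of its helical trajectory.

v∥ = v cosθ = 4.97×10⁵·cos24° ≈ 4.540×10⁵ m/s.
T = 2πm/(|q|B) = 2π(5.5×10⁻²⁶)/((1.6×10⁻¹⁹)(0.575)) ≈ 3.756×10⁻⁶ s.
pitch = v∥ T = (4.540×10⁵)(3.756×10⁻⁶) ≈ 1.71 m.

p ≈ 1.71 m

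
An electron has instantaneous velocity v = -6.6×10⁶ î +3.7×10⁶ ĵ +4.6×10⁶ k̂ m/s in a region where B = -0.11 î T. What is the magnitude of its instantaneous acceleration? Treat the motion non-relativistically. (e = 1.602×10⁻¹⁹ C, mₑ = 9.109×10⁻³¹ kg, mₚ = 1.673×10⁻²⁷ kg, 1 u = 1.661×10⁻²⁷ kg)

v×B = (0, -5.06×10⁵, 4.07×10⁵) N/C.
F = q v×B = (−1.602×10⁻¹⁹ C)·(0, -5.06×10⁵, 4.07×10⁵) = (0, 8.11×10⁻¹⁴, -6.52×10⁻¹⁴) N.
|a| = |F|/m = 1.040×10⁻¹³/9.109×10⁻³¹ ≈ 1.14×10¹⁷ m/s².

|a| ≈ 1.14×10¹⁷ m/s²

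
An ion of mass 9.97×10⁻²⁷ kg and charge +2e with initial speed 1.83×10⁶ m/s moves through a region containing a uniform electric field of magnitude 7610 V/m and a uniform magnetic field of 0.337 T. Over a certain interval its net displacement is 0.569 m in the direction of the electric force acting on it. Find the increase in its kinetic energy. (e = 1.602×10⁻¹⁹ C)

ΔKE ≈ 1.39×10⁻¹⁵ J

The magnetic force is always ⟂ v and does no work; only the electric force changes KE.
ΔKE = F_E · d = |q|E d = (3.204×10⁻¹⁹)(7610)(0.569) ≈ 1.39×10⁻¹⁵ J.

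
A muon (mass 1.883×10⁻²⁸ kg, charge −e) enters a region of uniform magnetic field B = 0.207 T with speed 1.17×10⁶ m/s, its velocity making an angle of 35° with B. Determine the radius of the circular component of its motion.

r ≈ 3.81×10⁻³ m

v⊥ = v sinθ = 1.17×10⁶·sin35° ≈ 6.711×10⁵ m/s.
r = m v⊥/(|q|B) = (1.883×10⁻²⁸)(6.711×10⁵)/((1.602×10⁻¹⁹)(0.207)) ≈ 3.81×10⁻³ m.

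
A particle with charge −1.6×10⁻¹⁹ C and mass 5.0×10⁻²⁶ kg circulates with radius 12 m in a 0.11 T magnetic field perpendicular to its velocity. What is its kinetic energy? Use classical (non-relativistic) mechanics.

KE ≈ 2.8×10⁶ eV

v = |q|Br/m, then KE = ½mv² = (qBr)²/(2m).
v = (1.6×10⁻¹⁹)(0.11)(12)/5.0×10⁻²⁶ ≈ 4.224×10⁶ m/s.
KE = ½(5.0×10⁻²⁶)(4.224×10⁶)² ≈ 4.5×10⁻¹³ J = 2.8×10⁶ eV.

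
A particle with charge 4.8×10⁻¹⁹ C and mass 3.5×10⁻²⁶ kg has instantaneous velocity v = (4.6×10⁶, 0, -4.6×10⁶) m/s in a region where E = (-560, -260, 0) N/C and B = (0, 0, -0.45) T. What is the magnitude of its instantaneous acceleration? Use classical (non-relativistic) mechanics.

|a| ≈ 2.84×10¹³ m/s²

v×B = (0, 2.07×10⁶, 0) N/C.
E + v×B = (-560, 2.07×10⁶, 0) N/C.
F = q(E + v×B) = (4.8×10⁻¹⁹ C)·(-560, 2.07×10⁶, 0) = (-2.69×10⁻¹⁶, 9.93×10⁻¹³, 0) N.
|a| = |F|/m = 9.935×10⁻¹³/3.5×10⁻²⁶ ≈ 2.84×10¹³ m/s².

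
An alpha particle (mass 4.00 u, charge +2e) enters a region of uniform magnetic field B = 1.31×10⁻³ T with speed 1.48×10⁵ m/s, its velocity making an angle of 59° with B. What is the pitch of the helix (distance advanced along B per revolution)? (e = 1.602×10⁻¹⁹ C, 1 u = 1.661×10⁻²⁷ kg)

v∥ = v cosθ = 1.48×10⁵·cos59° ≈ 7.623×10⁴ m/s.
T = 2πm/(|q|B) = 2π(6.644×10⁻²⁷)/((3.204×10⁻¹⁹)(1.31×10⁻³)) ≈ 9.946×10⁻⁵ s.
pitch = v∥ T = (7.623×10⁴)(9.946×10⁻⁵) ≈ 7.58 m.

p ≈ 7.58 m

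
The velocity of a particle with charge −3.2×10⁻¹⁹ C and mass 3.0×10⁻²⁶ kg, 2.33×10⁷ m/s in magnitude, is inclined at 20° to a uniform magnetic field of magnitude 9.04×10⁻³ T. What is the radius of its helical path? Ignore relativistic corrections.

v⊥ = v sinθ = 2.33×10⁷·sin20° ≈ 7.969×10⁶ m/s.
r = m v⊥/(|q|B) = (3.0×10⁻²⁶)(7.969×10⁶)/((3.2×10⁻¹⁹)(9.04×10⁻³)) ≈ 82.6 m.

r ≈ 82.6 m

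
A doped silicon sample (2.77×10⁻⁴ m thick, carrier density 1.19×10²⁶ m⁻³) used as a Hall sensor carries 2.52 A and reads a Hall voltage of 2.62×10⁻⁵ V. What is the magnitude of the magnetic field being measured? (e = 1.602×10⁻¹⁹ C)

From V_H = IB/(n e t), B = V_H n e t / I.
B = (2.62×10⁻⁵)(1.19×10²⁶)(1.602×10⁻¹⁹)(2.77×10⁻⁴)/2.52 ≈ 0.0549 T.

B ≈ 0.0549 T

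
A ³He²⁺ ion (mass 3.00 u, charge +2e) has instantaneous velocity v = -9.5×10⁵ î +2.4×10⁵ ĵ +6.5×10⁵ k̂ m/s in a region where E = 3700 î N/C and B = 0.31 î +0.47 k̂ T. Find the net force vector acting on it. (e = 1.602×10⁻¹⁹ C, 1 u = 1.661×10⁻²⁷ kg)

F ≈ (3.73×10⁻¹⁴, 2.08×10⁻¹³, -2.38×10⁻¹⁴) N

v×B = (1.13×10⁵, 6.48×10⁵, -7.44×10⁴) N/C.
E + v×B = (1.16×10⁵, 6.48×10⁵, -7.44×10⁴) N/C.
F = q(E + v×B) = (3.204×10⁻¹⁹ C)·(1.16×10⁵, 6.48×10⁵, -7.44×10⁴) = (3.73×10⁻¹⁴, 2.08×10⁻¹³, -2.38×10⁻¹⁴) N.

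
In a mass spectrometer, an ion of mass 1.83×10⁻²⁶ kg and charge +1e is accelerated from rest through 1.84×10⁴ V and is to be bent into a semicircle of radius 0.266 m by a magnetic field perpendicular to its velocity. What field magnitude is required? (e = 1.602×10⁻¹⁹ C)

B ≈ 0.244 T

v = √(2|q|V/m) = √(2·1.602×10⁻¹⁹·1.84×10⁴/1.83×10⁻²⁶) ≈ 5.676×10⁵ m/s.
B = mv/(|q|r) = (1.83×10⁻²⁶)(5.676×10⁵)/((1.602×10⁻¹⁹)(0.266)) ≈ 0.244 T.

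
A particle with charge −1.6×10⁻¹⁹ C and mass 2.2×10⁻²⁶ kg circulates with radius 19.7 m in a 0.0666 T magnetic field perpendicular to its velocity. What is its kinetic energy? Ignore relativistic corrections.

v = |q|Br/m, then KE = ½mv² = (qBr)²/(2m).
v = (1.6×10⁻¹⁹)(0.0666)(19.7)/2.2×10⁻²⁶ ≈ 9.542×10⁶ m/s.
KE = ½(2.2×10⁻²⁶)(9.542×10⁶)² ≈ 1.00×10⁻¹² J = 6.25×10⁶ eV.

KE ≈ 6.25×10⁶ eV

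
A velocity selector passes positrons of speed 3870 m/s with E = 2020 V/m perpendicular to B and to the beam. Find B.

Balance of forces in the selector: qE = qvB ⇒ B = E/v.
B = 2020/3870 = 0.522 T.

B = 0.522 T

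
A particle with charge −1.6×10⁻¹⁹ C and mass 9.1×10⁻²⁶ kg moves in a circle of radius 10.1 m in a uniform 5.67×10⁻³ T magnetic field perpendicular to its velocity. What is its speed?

v ≈ 1.01×10⁵ m/s

From |q|vB = mv²/r, v = |q|Br/m.
v = (1.6×10⁻¹⁹)(5.67×10⁻³)(10.1)/9.1×10⁻²⁶ ≈ 1.01×10⁵ m/s.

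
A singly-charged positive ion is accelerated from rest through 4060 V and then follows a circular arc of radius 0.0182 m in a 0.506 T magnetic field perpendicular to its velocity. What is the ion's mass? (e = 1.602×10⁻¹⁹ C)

Combine |q|V = ½mv² and r = mv/(|q|B): eliminate v to get m = qB²r²/(2V).
m = (1.602×10⁻¹⁹)(0.506)²(0.0182)²/(2·4060) ≈ 1.67×10⁻²⁷ kg.

m ≈ 1.67×10⁻²⁷ kg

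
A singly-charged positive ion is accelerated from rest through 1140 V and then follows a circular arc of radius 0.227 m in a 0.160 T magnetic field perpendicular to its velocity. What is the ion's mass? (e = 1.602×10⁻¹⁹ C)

m ≈ 9.27×10⁻²⁶ kg

Combine |q|V = ½mv² and r = mv/(|q|B): eliminate v to get m = qB²r²/(2V).
m = (1.602×10⁻¹⁹)(0.160)²(0.227)²/(2·1140) ≈ 9.27×10⁻²⁶ kg.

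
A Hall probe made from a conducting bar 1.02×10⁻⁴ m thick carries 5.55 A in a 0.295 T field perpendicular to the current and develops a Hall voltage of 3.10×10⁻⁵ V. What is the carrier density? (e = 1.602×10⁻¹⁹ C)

n ≈ 3.23×10²⁷ m⁻³

From V_H = IB/(n e t), n = IB/(V_H e t).
n = (5.55)(0.295)/((3.10×10⁻⁵)(1.602×10⁻¹⁹)(1.02×10⁻⁴)) ≈ 3.23×10²⁷ m⁻³.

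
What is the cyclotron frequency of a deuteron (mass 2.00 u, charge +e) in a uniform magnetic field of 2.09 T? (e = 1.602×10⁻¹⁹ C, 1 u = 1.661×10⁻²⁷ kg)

f ≈ 1.60×10⁷ Hz

f = |q|B/(2πm).
f = (1.602×10⁻¹⁹)(2.09)/(2π·3.322×10⁻²⁷) ≈ 1.60×10⁷ Hz.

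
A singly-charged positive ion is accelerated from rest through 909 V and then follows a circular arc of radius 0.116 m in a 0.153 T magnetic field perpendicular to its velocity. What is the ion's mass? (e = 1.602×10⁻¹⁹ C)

m ≈ 2.78×10⁻²⁶ kg

Combine |q|V = ½mv² and r = mv/(|q|B): eliminate v to get m = qB²r²/(2V).
m = (1.602×10⁻¹⁹)(0.153)²(0.116)²/(2·909) ≈ 2.78×10⁻²⁶ kg.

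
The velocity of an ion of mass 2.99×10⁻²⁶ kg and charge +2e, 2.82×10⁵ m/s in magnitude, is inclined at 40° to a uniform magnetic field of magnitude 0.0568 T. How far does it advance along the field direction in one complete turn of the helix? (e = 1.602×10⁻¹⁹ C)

v∥ = v cosθ = 2.82×10⁵·cos40° ≈ 2.160×10⁵ m/s.
T = 2πm/(|q|B) = 2π(2.99×10⁻²⁶)/((3.204×10⁻¹⁹)(0.0568)) ≈ 1.032×10⁻⁵ s.
pitch = v∥ T = (2.160×10⁵)(1.032×10⁻⁵) ≈ 2.23 m.

p ≈ 2.23 m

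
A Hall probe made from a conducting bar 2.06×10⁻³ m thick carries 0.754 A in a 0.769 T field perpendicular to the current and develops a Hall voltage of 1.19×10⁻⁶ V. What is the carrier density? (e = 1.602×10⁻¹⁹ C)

n ≈ 1.48×10²⁷ m⁻³

From V_H = IB/(n e t), n = IB/(V_H e t).
n = (0.754)(0.769)/((1.19×10⁻⁶)(1.602×10⁻¹⁹)(2.06×10⁻³)) ≈ 1.48×10²⁷ m⁻³.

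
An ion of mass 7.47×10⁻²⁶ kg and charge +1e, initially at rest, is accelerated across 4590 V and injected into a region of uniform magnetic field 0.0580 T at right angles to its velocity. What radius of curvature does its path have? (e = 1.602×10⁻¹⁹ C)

Acceleration: |q|V = ½mv² ⇒ v = √(2|q|V/m) = √(2·1.602×10⁻¹⁹·4590/7.47×10⁻²⁶) ≈ 1.403×10⁵ m/s.
In the field: r = mv/(|q|B) = (7.47×10⁻²⁶)(1.403×10⁵)/((1.602×10⁻¹⁹)(0.0580)) ≈ 1.13 m.

r ≈ 1.13 m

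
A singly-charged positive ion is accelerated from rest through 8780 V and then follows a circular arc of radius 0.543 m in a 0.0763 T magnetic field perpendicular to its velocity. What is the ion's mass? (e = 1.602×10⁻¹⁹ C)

Combine |q|V = ½mv² and r = mv/(|q|B): eliminate v to get m = qB²r²/(2V).
m = (1.602×10⁻¹⁹)(0.0763)²(0.543)²/(2·8780) ≈ 1.57×10⁻²⁶ kg.

m ≈ 1.57×10⁻²⁶ kg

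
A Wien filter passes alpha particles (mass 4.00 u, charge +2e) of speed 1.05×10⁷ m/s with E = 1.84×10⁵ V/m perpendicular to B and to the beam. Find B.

B = 0.0175 T

Balance of forces in the selector: qE = qvB ⇒ B = E/v.
B = 1.84×10⁵/1.05×10⁷ = 0.0175 T.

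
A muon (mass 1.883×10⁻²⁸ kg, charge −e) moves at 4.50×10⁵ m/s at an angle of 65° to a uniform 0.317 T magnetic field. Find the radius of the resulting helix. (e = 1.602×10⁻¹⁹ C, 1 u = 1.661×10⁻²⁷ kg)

r ≈ 1.51×10⁻³ m

v⊥ = v sinθ = 4.50×10⁵·sin65° ≈ 4.078×10⁵ m/s.
r = m v⊥/(|q|B) = (1.883×10⁻²⁸)(4.078×10⁵)/((1.602×10⁻¹⁹)(0.317)) ≈ 1.51×10⁻³ m.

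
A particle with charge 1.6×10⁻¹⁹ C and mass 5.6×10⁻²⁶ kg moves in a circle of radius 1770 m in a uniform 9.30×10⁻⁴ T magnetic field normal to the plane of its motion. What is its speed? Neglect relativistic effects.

v ≈ 4.70×10⁶ m/s

From |q|vB = mv²/r, v = |q|Br/m.
v = (1.6×10⁻¹⁹)(9.30×10⁻⁴)(1770)/5.6×10⁻²⁶ ≈ 4.70×10⁶ m/s.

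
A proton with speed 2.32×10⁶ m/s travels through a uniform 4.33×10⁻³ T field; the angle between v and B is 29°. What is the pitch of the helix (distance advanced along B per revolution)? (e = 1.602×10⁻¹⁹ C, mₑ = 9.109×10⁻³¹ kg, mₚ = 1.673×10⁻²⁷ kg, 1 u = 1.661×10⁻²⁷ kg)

v∥ = v cosθ = 2.32×10⁶·cos29° ≈ 2.029×10⁶ m/s.
T = 2πm/(|q|B) = 2π(1.673×10⁻²⁷)/((1.602×10⁻¹⁹)(4.33×10⁻³)) ≈ 1.515×10⁻⁵ s.
pitch = v∥ T = (2.029×10⁶)(1.515×10⁻⁵) ≈ 30.7 m.

p ≈ 30.7 m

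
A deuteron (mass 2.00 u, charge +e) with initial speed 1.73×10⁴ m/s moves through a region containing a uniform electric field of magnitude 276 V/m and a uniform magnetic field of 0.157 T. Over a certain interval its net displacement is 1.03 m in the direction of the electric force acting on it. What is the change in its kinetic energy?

The magnetic force is always ⟂ v and does no work; only the electric force changes KE.
ΔKE = F_E · d = |q|E d = (1.602×10⁻¹⁹)(276)(1.03) ≈ 4.55×10⁻¹⁷ J.

ΔKE ≈ 4.55×10⁻¹⁷ J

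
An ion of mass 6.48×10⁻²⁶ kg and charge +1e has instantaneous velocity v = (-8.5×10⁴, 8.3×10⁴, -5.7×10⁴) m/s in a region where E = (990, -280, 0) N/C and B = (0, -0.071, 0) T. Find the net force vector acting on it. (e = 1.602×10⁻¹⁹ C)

v×B = (-4050, 0, 6030) N/C.
E + v×B = (-3060, -280, 6030) N/C.
F = q(E + v×B) = (1.602×10⁻¹⁹ C)·(-3060, -280, 6030) = (-4.90×10⁻¹⁶, -4.49×10⁻¹⁷, 9.67×10⁻¹⁶) N.

F ≈ (-4.90×10⁻¹⁶, -4.49×10⁻¹⁷, 9.67×10⁻¹⁶) N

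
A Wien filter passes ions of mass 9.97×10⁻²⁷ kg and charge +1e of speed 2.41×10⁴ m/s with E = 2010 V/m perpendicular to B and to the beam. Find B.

Balance of forces in the selector: qE = qvB ⇒ B = E/v.
B = 2010/2.41×10⁴ = 0.0834 T.

B = 0.0834 T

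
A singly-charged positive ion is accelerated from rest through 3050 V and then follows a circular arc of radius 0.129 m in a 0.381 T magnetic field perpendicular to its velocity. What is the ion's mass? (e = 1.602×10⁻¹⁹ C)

m ≈ 6.34×10⁻²⁶ kg

Combine |q|V = ½mv² and r = mv/(|q|B): eliminate v to get m = qB²r²/(2V).
m = (1.602×10⁻¹⁹)(0.381)²(0.129)²/(2·3050) ≈ 6.34×10⁻²⁶ kg.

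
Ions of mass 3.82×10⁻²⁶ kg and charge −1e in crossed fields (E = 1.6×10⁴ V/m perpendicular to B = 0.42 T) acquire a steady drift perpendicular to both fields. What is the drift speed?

v_d ≈ 3.8×10⁴ m/s

In crossed fields the guiding centre drifts at v_d = |E×B|/B² = E/B, independent of charge and mass.
v_d = 1.6×10⁴/0.42 = 3.8×10⁴ m/s.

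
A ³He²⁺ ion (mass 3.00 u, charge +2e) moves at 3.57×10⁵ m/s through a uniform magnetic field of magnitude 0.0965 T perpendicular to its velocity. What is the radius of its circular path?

r ≈ 0.0575 m

The magnetic force provides the centripetal force: |q|vB = mv²/r.
r = mv/(|q|B) = (4.983×10⁻²⁷)(3.57×10⁵)/((3.204×10⁻¹⁹)(0.0965)) ≈ 0.0575 m.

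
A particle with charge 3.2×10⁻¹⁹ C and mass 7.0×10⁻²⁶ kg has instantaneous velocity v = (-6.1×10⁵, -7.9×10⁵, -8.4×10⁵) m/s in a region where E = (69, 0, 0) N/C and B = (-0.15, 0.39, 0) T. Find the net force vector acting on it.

F ≈ (1.05×10⁻¹³, 4.03×10⁻¹⁴, -1.14×10⁻¹³) N

v×B = (3.28×10⁵, 1.26×10⁵, -3.56×10⁵) N/C.
E + v×B = (3.28×10⁵, 1.26×10⁵, -3.56×10⁵) N/C.
F = q(E + v×B) = (3.2×10⁻¹⁹ C)·(3.28×10⁵, 1.26×10⁵, -3.56×10⁵) = (1.05×10⁻¹³, 4.03×10⁻¹⁴, -1.14×10⁻¹³) N.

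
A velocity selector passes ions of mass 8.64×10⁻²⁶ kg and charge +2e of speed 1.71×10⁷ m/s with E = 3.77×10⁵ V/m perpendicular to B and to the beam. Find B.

Balance of forces in the selector: qE = qvB ⇒ B = E/v.
B = 3.77×10⁵/1.71×10⁷ = 0.0220 T.

B = 0.0220 T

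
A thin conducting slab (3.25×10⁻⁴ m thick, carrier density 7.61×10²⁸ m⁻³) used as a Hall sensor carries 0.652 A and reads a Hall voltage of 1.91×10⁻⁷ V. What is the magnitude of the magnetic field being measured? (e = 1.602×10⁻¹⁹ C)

From V_H = IB/(n e t), B = V_H n e t / I.
B = (1.91×10⁻⁷)(7.61×10²⁸)(1.602×10⁻¹⁹)(3.25×10⁻⁴)/0.652 ≈ 1.16 T.

B ≈ 1.16 T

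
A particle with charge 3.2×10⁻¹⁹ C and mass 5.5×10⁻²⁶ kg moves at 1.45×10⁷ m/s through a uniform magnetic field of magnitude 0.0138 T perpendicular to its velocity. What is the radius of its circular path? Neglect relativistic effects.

r ≈ 181 m

The magnetic force provides the centripetal force: |q|vB = mv²/r.
r = mv/(|q|B) = (5.5×10⁻²⁶)(1.45×10⁷)/((3.2×10⁻¹⁹)(0.0138)) ≈ 181 m.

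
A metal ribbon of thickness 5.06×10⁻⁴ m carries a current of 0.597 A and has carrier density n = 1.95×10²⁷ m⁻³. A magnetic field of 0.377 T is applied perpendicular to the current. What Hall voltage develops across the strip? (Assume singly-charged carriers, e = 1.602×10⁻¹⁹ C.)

V_H ≈ 1.42×10⁻⁶ V

V_H = IB/(n e t).
V_H = (0.597)(0.377)/((1.95×10²⁷)(1.602×10⁻¹⁹)(5.06×10⁻⁴)) ≈ 1.42×10⁻⁶ V.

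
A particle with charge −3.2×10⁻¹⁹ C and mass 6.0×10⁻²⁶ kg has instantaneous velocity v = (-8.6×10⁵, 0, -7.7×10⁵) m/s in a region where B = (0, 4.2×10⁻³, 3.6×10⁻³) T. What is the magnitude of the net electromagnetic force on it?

v×B = (3230, 3100, -3610) N/C.
F = q v×B = (−3.2×10⁻¹⁹ C)·(3230, 3100, -3610) = (-1.03×10⁻¹⁵, -9.91×10⁻¹⁶, 1.16×10⁻¹⁵) N.
|F| = 1.84×10⁻¹⁵ N.

|F| ≈ 1.84×10⁻¹⁵ N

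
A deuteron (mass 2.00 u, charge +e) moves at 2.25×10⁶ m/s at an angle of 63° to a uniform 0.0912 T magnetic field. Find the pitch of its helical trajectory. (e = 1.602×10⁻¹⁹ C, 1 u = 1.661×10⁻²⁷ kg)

p ≈ 1.46 m

v∥ = v cosθ = 2.25×10⁶·cos63° ≈ 1.021×10⁶ m/s.
T = 2πm/(|q|B) = 2π(3.322×10⁻²⁷)/((1.602×10⁻¹⁹)(0.0912)) ≈ 1.429×10⁻⁶ s.
pitch = v∥ T = (1.021×10⁶)(1.429×10⁻⁶) ≈ 1.46 m.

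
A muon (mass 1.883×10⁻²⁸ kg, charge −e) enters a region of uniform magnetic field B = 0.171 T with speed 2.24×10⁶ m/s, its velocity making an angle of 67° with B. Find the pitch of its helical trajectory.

p ≈ 0.0378 m

v∥ = v cosθ = 2.24×10⁶·cos67° ≈ 8.752×10⁵ m/s.
T = 2πm/(|q|B) = 2π(1.883×10⁻²⁸)/((1.602×10⁻¹⁹)(0.171)) ≈ 4.319×10⁻⁸ s.
pitch = v∥ T = (8.752×10⁵)(4.319×10⁻⁸) ≈ 0.0378 m.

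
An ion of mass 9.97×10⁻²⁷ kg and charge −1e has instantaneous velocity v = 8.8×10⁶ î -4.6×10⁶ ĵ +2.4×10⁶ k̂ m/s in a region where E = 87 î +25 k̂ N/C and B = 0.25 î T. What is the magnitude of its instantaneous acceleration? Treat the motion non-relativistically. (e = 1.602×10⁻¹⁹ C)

|a| ≈ 2.08×10¹³ m/s²

v×B = (0, 6.00×10⁵, 1.15×10⁶) N/C.
E + v×B = (87.0, 6.00×10⁵, 1.15×10⁶) N/C.
F = q(E + v×B) = (−1.602×10⁻¹⁹ C)·(87.0, 6.00×10⁵, 1.15×10⁶) = (-1.39×10⁻¹⁷, -9.61×10⁻¹⁴, -1.84×10⁻¹³) N.
|a| = |F|/m = 2.078×10⁻¹³/9.97×10⁻²⁷ ≈ 2.08×10¹³ m/s².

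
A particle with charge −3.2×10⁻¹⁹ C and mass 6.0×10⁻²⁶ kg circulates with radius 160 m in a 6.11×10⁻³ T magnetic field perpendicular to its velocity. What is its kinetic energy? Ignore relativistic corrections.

KE ≈ 5.09×10⁶ eV

v = |q|Br/m, then KE = ½mv² = (qBr)²/(2m).
v = (3.2×10⁻¹⁹)(6.11×10⁻³)(160)/6.0×10⁻²⁶ ≈ 5.214×10⁶ m/s.
KE = ½(6.0×10⁻²⁶)(5.214×10⁶)² ≈ 8.16×10⁻¹³ J = 5.09×10⁶ eV.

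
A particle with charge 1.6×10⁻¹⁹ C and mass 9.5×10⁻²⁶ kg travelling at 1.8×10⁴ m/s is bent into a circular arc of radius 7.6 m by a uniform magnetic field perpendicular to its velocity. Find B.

B ≈ 1.4×10⁻³ T

From |q|vB = mv²/r, B = mv/(|q|r).
B = (9.5×10⁻²⁶)(1.8×10⁴)/((1.6×10⁻¹⁹)(7.6)) ≈ 1.4×10⁻³ T.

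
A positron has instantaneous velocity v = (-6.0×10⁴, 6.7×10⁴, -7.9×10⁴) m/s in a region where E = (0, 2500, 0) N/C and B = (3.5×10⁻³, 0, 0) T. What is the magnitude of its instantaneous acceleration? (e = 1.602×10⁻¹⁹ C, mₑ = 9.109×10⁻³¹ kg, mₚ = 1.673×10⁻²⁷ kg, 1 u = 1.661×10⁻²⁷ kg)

|a| ≈ 3.93×10¹⁴ m/s²

v×B = (0, -276, -234) N/C.
E + v×B = (0, 2220, -234) N/C.
F = q(E + v×B) = (1.602×10⁻¹⁹ C)·(0, 2220, -234) = (0, 3.56×10⁻¹⁶, -3.76×10⁻¹⁷) N.
|a| = |F|/m = 3.582×10⁻¹⁶/9.109×10⁻³¹ ≈ 3.93×10¹⁴ m/s².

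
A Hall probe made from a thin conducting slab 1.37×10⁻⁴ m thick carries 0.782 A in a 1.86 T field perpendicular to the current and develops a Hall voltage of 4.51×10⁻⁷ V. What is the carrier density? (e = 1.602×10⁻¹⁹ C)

n ≈ 1.47×10²⁹ m⁻³

From V_H = IB/(n e t), n = IB/(V_H e t).
n = (0.782)(1.86)/((4.51×10⁻⁷)(1.602×10⁻¹⁹)(1.37×10⁻⁴)) ≈ 1.47×10²⁹ m⁻³.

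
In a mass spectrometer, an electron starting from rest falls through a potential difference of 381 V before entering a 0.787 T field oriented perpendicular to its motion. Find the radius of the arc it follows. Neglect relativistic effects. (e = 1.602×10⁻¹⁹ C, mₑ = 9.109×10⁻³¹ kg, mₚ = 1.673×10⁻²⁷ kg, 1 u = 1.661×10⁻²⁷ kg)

Acceleration: |q|V = ½mv² ⇒ v = √(2|q|V/m) = √(2·1.602×10⁻¹⁹·381/9.109×10⁻³¹) ≈ 1.158×10⁷ m/s.
In the field: r = mv/(|q|B) = (9.109×10⁻³¹)(1.158×10⁷)/((1.602×10⁻¹⁹)(0.787)) ≈ 8.36×10⁻⁵ m.

r ≈ 8.36×10⁻⁵ m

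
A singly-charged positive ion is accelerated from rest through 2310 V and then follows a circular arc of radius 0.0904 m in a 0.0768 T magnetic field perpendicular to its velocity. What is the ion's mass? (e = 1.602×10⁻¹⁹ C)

Combine |q|V = ½mv² and r = mv/(|q|B): eliminate v to get m = qB²r²/(2V).
m = (1.602×10⁻¹⁹)(0.0768)²(0.0904)²/(2·2310) ≈ 1.67×10⁻²⁷ kg.

m ≈ 1.67×10⁻²⁷ kg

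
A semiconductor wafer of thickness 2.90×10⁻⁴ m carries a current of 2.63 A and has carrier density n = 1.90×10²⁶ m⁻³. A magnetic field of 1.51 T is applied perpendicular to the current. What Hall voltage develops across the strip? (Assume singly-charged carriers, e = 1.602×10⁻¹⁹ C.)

V_H = IB/(n e t).
V_H = (2.63)(1.51)/((1.90×10²⁶)(1.602×10⁻¹⁹)(2.90×10⁻⁴)) ≈ 4.50×10⁻⁴ V.

V_H ≈ 4.50×10⁻⁴ V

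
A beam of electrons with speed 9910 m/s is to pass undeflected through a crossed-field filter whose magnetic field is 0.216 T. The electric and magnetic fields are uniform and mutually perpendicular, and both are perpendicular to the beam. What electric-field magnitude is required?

E = 2140 V/m

For straight-line motion qE = qvB, so E = vB.
E = 9910 × 0.216 = 2140 V/m.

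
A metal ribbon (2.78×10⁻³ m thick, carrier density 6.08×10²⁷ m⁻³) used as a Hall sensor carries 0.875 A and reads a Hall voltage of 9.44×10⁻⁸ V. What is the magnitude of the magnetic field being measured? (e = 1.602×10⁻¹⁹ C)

B ≈ 0.292 T

From V_H = IB/(n e t), B = V_H n e t / I.
B = (9.44×10⁻⁸)(6.08×10²⁷)(1.602×10⁻¹⁹)(2.78×10⁻³)/0.875 ≈ 0.292 T.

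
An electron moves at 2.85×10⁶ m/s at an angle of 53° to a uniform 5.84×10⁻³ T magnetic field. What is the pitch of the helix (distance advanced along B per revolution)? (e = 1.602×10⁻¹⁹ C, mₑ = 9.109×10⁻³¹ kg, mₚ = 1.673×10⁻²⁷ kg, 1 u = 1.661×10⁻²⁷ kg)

v∥ = v cosθ = 2.85×10⁶·cos53° ≈ 1.715×10⁶ m/s.
T = 2πm/(|q|B) = 2π(9.109×10⁻³¹)/((1.602×10⁻¹⁹)(5.84×10⁻³)) ≈ 6.118×10⁻⁹ s.
pitch = v∥ T = (1.715×10⁶)(6.118×10⁻⁹) ≈ 0.0105 m.

p ≈ 0.0105 m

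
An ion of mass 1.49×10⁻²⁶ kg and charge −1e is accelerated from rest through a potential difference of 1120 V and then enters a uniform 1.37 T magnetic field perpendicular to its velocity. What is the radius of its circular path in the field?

r ≈ 0.0105 m

Acceleration: |q|V = ½mv² ⇒ v = √(2|q|V/m) = √(2·1.602×10⁻¹⁹·1120/1.49×10⁻²⁶) ≈ 1.552×10⁵ m/s.
In the field: r = mv/(|q|B) = (1.49×10⁻²⁶)(1.552×10⁵)/((1.602×10⁻¹⁹)(1.37)) ≈ 0.0105 m.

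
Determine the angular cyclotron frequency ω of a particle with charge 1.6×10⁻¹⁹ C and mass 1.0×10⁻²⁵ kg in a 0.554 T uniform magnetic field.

ω ≈ 8.86×10⁵ rad/s

ω = |q|B/m.
ω = (1.6×10⁻¹⁹)(0.554)/1.0×10⁻²⁵ ≈ 8.86×10⁵ rad/s.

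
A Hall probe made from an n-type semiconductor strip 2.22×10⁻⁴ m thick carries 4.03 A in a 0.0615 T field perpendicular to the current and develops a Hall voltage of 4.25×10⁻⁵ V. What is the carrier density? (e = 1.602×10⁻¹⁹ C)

From V_H = IB/(n e t), n = IB/(V_H e t).
n = (4.03)(0.0615)/((4.25×10⁻⁵)(1.602×10⁻¹⁹)(2.22×10⁻⁴)) ≈ 1.64×10²⁶ m⁻³.

n ≈ 1.64×10²⁶ m⁻³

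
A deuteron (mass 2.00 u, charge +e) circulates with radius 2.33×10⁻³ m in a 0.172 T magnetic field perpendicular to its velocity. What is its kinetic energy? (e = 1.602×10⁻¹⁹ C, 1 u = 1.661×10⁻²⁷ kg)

v = |q|Br/m, then KE = ½mv² = (qBr)²/(2m).
v = (1.602×10⁻¹⁹)(0.172)(2.33×10⁻³)/3.322×10⁻²⁷ ≈ 1.933×10⁴ m/s.
KE = ½(3.322×10⁻²⁷)(1.933×10⁴)² ≈ 6.20×10⁻¹⁹ J = 3.87 eV.

KE ≈ 3.87 eV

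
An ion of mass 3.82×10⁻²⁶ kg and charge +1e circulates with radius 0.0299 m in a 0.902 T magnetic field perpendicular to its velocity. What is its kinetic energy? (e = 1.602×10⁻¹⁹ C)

v = |q|Br/m, then KE = ½mv² = (qBr)²/(2m).
v = (1.602×10⁻¹⁹)(0.902)(0.0299)/3.82×10⁻²⁶ ≈ 1.131×10⁵ m/s.
KE = ½(3.82×10⁻²⁶)(1.131×10⁵)² ≈ 2.44×10⁻¹⁶ J.

KE ≈ 2.44×10⁻¹⁶ J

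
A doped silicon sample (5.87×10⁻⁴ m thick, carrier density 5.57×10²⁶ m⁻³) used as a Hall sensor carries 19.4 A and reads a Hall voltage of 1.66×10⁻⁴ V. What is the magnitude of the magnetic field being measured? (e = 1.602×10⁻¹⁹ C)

B ≈ 0.448 T

From V_H = IB/(n e t), B = V_H n e t / I.
B = (1.66×10⁻⁴)(5.57×10²⁶)(1.602×10⁻¹⁹)(5.87×10⁻⁴)/19.4 ≈ 0.448 T.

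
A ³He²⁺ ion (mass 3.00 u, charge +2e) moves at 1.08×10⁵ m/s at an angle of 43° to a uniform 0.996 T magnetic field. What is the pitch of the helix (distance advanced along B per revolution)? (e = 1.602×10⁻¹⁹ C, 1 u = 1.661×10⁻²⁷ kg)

p ≈ 7.75×10⁻³ m

v∥ = v cosθ = 1.08×10⁵·cos43° ≈ 7.899×10⁴ m/s.
T = 2πm/(|q|B) = 2π(4.983×10⁻²⁷)/((3.204×10⁻¹⁹)(0.996)) ≈ 9.811×10⁻⁸ s.
pitch = v∥ T = (7.899×10⁴)(9.811×10⁻⁸) ≈ 7.75×10⁻³ m.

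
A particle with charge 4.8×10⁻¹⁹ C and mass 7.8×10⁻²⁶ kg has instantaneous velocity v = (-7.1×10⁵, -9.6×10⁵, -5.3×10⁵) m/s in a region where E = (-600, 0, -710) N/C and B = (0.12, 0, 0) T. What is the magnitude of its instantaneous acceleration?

v×B = (0, -6.36×10⁴, 1.15×10⁵) N/C.
E + v×B = (-600, -6.36×10⁴, 1.14×10⁵) N/C.
F = q(E + v×B) = (4.8×10⁻¹⁹ C)·(-600, -6.36×10⁴, 1.14×10⁵) = (-2.88×10⁻¹⁶, -3.05×10⁻¹⁴, 5.50×10⁻¹⁴) N.
|a| = |F|/m = 6.287×10⁻¹⁴/7.8×10⁻²⁶ ≈ 8.06×10¹¹ m/s².

|a| ≈ 8.06×10¹¹ m/s²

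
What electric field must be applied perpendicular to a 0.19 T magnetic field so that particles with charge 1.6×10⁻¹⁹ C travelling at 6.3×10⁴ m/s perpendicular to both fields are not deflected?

E = 1.2×10⁴ V/m

For straight-line motion qE = qvB, so E = vB.
E = 6.3×10⁴ × 0.19 = 1.2×10⁴ V/m.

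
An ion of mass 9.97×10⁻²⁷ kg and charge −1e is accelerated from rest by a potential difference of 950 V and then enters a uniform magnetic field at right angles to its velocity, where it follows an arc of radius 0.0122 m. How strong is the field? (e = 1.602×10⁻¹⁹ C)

B ≈ 0.891 T

v = √(2|q|V/m) = √(2·1.602×10⁻¹⁹·950/9.97×10⁻²⁷) ≈ 1.747×10⁵ m/s.
B = mv/(|q|r) = (9.97×10⁻²⁷)(1.747×10⁵)/((1.602×10⁻¹⁹)(0.0122)) ≈ 0.891 T.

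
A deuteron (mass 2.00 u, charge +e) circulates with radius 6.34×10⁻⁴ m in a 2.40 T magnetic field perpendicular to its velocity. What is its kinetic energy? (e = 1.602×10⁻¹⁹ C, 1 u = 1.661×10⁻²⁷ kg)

KE ≈ 55.8 eV

v = |q|Br/m, then KE = ½mv² = (qBr)²/(2m).
v = (1.602×10⁻¹⁹)(2.40)(6.34×10⁻⁴)/3.322×10⁻²⁷ ≈ 7.338×10⁴ m/s.
KE = ½(3.322×10⁻²⁷)(7.338×10⁴)² ≈ 8.94×10⁻¹⁸ J = 55.8 eV.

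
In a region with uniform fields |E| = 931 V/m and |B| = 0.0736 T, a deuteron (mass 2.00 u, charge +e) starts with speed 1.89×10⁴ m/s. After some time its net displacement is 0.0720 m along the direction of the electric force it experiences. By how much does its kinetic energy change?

The magnetic force is always ⟂ v and does no work; only the electric force changes KE.
ΔKE = F_E · d = |q|E d = (1.602×10⁻¹⁹)(931)(0.0720) ≈ 1.07×10⁻¹⁷ J.

ΔKE ≈ 1.07×10⁻¹⁷ J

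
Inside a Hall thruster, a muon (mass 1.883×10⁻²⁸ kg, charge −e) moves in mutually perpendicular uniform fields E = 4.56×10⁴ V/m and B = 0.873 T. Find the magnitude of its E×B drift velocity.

The E×B drift speed is v_d = E/B.
v_d = 4.56×10⁴/0.873 = 5.22×10⁴ m/s.

v_d ≈ 5.22×10⁴ m/s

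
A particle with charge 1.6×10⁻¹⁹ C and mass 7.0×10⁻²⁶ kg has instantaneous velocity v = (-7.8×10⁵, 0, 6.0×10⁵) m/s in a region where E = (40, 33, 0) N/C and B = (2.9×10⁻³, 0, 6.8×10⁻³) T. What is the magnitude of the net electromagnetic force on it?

v×B = (0, 7040, 0) N/C.
E + v×B = (40.0, 7080, 0) N/C.
F = q(E + v×B) = (1.6×10⁻¹⁹ C)·(40.0, 7080, 0) = (6.40×10⁻¹⁸, 1.13×10⁻¹⁵, 0) N.
|F| = 1.13×10⁻¹⁵ N.

|F| ≈ 1.13×10⁻¹⁵ N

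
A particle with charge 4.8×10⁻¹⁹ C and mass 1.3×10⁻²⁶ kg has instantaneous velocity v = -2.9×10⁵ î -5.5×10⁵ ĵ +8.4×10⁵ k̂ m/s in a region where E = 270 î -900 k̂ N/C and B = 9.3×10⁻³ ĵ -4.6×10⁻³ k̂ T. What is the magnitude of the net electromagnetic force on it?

v×B = (-5280, -1330, -2700) N/C.
E + v×B = (-5010, -1330, -3600) N/C.
F = q(E + v×B) = (4.8×10⁻¹⁹ C)·(-5010, -1330, -3600) = (-2.41×10⁻¹⁵, -6.40×10⁻¹⁶, -1.73×10⁻¹⁵) N.
|F| = 3.03×10⁻¹⁵ N.

|F| ≈ 3.03×10⁻¹⁵ N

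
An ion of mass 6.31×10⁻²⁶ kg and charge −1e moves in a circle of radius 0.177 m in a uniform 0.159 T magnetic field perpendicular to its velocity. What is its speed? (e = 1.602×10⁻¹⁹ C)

From |q|vB = mv²/r, v = |q|Br/m.
v = (1.602×10⁻¹⁹)(0.159)(0.177)/6.31×10⁻²⁶ ≈ 7.15×10⁴ m/s.

v ≈ 7.15×10⁴ m/s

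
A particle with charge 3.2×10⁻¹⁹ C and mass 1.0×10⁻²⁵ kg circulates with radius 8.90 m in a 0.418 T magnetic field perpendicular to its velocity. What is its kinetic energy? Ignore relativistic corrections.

KE ≈ 4.42×10⁷ eV

v = |q|Br/m, then KE = ½mv² = (qBr)²/(2m).
v = (3.2×10⁻¹⁹)(0.418)(8.90)/1.0×10⁻²⁵ ≈ 1.190×10⁷ m/s.
KE = ½(1.0×10⁻²⁵)(1.190×10⁷)² ≈ 7.09×10⁻¹² J = 4.42×10⁷ eV.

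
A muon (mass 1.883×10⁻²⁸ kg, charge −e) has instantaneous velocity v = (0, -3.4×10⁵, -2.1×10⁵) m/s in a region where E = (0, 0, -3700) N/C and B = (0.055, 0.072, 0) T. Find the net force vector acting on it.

F ≈ (-2.42×10⁻¹⁵, 1.85×10⁻¹⁵, -2.40×10⁻¹⁵) N

v×B = (1.51×10⁴, -1.16×10⁴, 1.87×10⁴) N/C.
E + v×B = (1.51×10⁴, -1.16×10⁴, 1.50×10⁴) N/C.
F = q(E + v×B) = (−1.602×10⁻¹⁹ C)·(1.51×10⁴, -1.16×10⁴, 1.50×10⁴) = (-2.42×10⁻¹⁵, 1.85×10⁻¹⁵, -2.40×10⁻¹⁵) N.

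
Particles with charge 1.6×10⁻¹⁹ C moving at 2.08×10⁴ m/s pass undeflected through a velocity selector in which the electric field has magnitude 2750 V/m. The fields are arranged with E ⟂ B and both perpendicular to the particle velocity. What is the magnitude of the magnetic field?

Balance of forces in the selector: qE = qvB ⇒ B = E/v.
B = 2750/2.08×10⁴ = 0.132 T.

B = 0.132 T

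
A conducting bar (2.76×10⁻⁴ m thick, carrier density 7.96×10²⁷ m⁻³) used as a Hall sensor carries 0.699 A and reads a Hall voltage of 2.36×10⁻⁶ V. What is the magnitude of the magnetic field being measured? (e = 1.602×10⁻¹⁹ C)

From V_H = IB/(n e t), B = V_H n e t / I.
B = (2.36×10⁻⁶)(7.96×10²⁷)(1.602×10⁻¹⁹)(2.76×10⁻⁴)/0.699 ≈ 1.19 T.

B ≈ 1.19 T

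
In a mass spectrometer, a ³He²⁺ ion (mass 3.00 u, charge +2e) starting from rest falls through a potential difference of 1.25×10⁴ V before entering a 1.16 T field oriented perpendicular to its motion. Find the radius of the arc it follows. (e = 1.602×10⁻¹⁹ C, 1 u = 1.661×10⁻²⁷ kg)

Acceleration: |q|V = ½mv² ⇒ v = √(2|q|V/m) = √(2·3.204×10⁻¹⁹·1.25×10⁴/4.983×10⁻²⁷) ≈ 1.268×10⁶ m/s.
In the field: r = mv/(|q|B) = (4.983×10⁻²⁷)(1.268×10⁶)/((3.204×10⁻¹⁹)(1.16)) ≈ 0.0170 m.

r ≈ 0.0170 m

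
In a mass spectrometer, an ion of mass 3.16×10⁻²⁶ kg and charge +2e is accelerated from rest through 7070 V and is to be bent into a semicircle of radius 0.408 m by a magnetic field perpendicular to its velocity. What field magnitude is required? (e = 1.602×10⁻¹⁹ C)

B ≈ 0.0915 T

v = √(2|q|V/m) = √(2·3.204×10⁻¹⁹·7070/3.16×10⁻²⁶) ≈ 3.786×10⁵ m/s.
B = mv/(|q|r) = (3.16×10⁻²⁶)(3.786×10⁵)/((3.204×10⁻¹⁹)(0.408)) ≈ 0.0915 T.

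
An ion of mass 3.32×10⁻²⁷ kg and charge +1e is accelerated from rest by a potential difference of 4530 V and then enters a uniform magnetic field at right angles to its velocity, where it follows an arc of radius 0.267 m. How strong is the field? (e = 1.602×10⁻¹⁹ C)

B ≈ 0.0513 T

v = √(2|q|V/m) = √(2·1.602×10⁻¹⁹·4530/3.32×10⁻²⁷) ≈ 6.612×10⁵ m/s.
B = mv/(|q|r) = (3.32×10⁻²⁷)(6.612×10⁵)/((1.602×10⁻¹⁹)(0.267)) ≈ 0.0513 T.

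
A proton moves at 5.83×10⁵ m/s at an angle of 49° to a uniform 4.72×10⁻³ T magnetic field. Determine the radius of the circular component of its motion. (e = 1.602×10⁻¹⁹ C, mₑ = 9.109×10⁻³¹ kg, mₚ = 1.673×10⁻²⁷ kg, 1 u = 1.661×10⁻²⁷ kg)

v⊥ = v sinθ = 5.83×10⁵·sin49° ≈ 4.400×10⁵ m/s.
r = m v⊥/(|q|B) = (1.673×10⁻²⁷)(4.400×10⁵)/((1.602×10⁻¹⁹)(4.72×10⁻³)) ≈ 0.974 m.

r ≈ 0.974 m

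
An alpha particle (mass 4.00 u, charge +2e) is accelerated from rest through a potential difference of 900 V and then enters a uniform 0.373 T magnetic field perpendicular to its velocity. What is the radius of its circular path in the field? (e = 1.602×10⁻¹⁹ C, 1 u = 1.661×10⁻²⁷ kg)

r ≈ 0.0164 m

Acceleration: |q|V = ½mv² ⇒ v = √(2|q|V/m) = √(2·3.204×10⁻¹⁹·900/6.644×10⁻²⁷) ≈ 2.946×10⁵ m/s.
In the field: r = mv/(|q|B) = (6.644×10⁻²⁷)(2.946×10⁵)/((3.204×10⁻¹⁹)(0.373)) ≈ 0.0164 m.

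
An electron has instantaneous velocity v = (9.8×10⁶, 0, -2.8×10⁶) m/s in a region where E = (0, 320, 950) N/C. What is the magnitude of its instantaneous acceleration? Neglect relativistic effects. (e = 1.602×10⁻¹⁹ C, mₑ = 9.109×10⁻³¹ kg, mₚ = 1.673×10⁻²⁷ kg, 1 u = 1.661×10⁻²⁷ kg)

|a| ≈ 1.76×10¹⁴ m/s²

Only an electric field acts, so F = qE = (−1.602×10⁻¹⁹ C)·(0, 320, 950) = (0, -5.13×10⁻¹⁷, -1.52×10⁻¹⁶) N.
|a| = |F|/m = 1.606×10⁻¹⁶/9.109×10⁻³¹ ≈ 1.76×10¹⁴ m/s².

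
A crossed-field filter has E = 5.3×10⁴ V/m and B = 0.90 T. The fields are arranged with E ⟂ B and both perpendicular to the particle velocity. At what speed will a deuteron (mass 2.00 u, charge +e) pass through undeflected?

v = 5.9×10⁴ m/s

Straight-line motion ⇒ electric and magnetic forces cancel, so E = vB.
v = E/B = 5.3×10⁴/0.90 = 5.9×10⁴ m/s.
The result is independent of the particle's charge and mass.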